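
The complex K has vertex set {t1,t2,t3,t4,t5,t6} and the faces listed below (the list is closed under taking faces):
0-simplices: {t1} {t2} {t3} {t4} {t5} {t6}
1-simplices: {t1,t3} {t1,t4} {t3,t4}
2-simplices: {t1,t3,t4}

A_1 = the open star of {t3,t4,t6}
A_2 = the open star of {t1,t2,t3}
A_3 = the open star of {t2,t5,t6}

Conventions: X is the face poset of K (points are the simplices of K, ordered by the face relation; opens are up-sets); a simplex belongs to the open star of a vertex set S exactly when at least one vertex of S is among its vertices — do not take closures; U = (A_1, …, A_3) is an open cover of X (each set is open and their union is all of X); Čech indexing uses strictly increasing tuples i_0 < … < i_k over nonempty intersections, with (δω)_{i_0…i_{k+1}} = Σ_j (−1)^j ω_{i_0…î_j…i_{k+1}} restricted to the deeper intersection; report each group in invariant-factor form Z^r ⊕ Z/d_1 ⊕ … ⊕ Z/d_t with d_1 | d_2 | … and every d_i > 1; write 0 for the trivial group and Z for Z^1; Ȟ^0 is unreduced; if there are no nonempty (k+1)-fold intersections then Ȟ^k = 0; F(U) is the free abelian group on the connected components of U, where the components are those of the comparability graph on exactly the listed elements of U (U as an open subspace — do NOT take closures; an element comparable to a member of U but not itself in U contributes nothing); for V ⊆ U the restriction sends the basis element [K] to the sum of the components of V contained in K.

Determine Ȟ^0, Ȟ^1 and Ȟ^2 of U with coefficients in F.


Ȟ^0(U;F) ≅ Z^4; Ȟ^1(U;F) ≅ 0; Ȟ^2(U;F) ≅ 0

nonempty overlaps:
  A1={{t3},{t4},{t6},{t1,t3},{t1,t4},{t3,t4},{t1,t3,t4}} A2={{t1},{t2},{t3},{t1,t3},{t1,t4},{t3,t4},{t1,t3,t4}} A3={{t2},{t5},{t6}}
  A12={{t3},{t1,t3},{t1,t4},{t3,t4},{t1,t3,t4}} A13={{t6}} A23={{t2}}
components per intersection:
  A1: {{t3},{t4},{t1,t3},{t1,t4},{t3,t4},{t1,t3,t4}} {{t6}}
  A2: {{t1},{t3},{t1,t3},{t1,t4},{t3,t4},{t1,t3,t4}} {{t2}}
  A3: {{t2}} {{t5}} {{t6}}
  A12: {{t3},{t1,t3},{t1,t4},{t3,t4},{t1,t3,t4}}
  A13: {{t6}}
  A23: {{t2}}
C dims 7,3; δ0: rk 3, SNF 1^3
degree 0: 7−3−0 = 4 → Ȟ^0 ≅ Z^4
degree 1: 3−0−3 = 0 → Ȟ^1 ≅ 0
degree 2: 0−0−0 = 0 → Ȟ^2 ≅ 0


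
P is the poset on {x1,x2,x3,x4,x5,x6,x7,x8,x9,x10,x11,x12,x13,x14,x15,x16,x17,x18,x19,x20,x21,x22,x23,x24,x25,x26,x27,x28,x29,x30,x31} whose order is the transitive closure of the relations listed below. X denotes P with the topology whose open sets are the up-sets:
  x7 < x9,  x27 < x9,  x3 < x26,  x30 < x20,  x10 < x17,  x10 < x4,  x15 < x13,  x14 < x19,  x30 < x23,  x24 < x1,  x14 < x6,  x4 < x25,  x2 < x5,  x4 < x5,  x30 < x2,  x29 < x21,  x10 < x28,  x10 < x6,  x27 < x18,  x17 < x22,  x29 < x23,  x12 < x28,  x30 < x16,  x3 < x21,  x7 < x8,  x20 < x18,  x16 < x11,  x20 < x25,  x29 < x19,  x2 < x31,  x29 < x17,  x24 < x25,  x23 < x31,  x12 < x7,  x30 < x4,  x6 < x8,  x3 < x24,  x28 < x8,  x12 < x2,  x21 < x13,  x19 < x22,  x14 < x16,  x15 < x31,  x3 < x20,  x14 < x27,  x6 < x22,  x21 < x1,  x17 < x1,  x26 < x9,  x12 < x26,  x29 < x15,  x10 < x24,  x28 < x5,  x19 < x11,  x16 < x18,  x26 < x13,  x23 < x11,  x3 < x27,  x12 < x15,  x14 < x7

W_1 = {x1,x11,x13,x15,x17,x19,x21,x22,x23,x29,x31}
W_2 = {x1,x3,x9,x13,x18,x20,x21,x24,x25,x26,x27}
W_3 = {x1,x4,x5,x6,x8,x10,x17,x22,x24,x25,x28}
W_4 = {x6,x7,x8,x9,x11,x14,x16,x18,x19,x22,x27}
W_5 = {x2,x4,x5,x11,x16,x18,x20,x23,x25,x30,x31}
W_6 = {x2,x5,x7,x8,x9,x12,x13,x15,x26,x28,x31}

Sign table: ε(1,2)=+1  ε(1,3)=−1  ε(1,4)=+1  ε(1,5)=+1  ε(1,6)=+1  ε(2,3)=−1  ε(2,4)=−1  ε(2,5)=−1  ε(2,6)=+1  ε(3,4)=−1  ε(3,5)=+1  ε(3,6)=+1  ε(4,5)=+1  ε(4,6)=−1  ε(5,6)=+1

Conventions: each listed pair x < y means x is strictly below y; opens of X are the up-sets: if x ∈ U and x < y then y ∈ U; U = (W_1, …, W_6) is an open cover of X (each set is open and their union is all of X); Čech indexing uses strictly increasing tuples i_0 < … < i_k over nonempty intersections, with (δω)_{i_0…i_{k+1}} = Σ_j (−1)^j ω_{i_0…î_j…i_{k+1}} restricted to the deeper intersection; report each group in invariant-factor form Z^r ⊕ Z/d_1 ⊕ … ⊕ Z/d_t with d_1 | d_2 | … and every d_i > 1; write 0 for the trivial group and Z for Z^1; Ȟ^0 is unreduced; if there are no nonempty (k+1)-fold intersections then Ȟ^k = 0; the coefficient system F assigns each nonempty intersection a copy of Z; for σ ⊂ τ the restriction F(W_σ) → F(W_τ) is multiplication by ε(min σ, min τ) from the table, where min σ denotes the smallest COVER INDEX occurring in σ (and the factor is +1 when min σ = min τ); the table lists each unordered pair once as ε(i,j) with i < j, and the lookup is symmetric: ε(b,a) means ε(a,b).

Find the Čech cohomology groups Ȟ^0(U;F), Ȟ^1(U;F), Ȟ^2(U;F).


cover nerve:
  W12={x1,x13,x21} W13={x1,x17,x22} W14={x11,x19,x22} W15={x11,x23,x31} W16={x13,x15,x31} W23={x1,x24,x25} W24={x9,x18,x27} W25={x18,x20,x25} W26={x9,x13,x26} W34={x6,x8,x22} W35={x4,x5,x25} W36={x5,x8,x28} W45={x11,x16,x18} W46={x7,x8,x9} W56={x2,x5,x31}
  W123={x1} W126={x13} W134={x22} W145={x11} W156={x31} W235={x25} W245={x18} W246={x9} W346={x8} W356={x5}
C dims 6,15,10; δ0: rk 6, SNF 1^5·2; δ1: rk 9, SNF 1^9
Ȟ^0: (6−6)−0=0 ⇒ 0
Ȟ^1: (15−9)−6=0 plus torsion [2] ⇒ Z/2
Ȟ^2: (10−0)−9=1 ⇒ Z

Ȟ^0 ≅ 0; Ȟ^1 ≅ Z/2; Ȟ^2 ≅ Z


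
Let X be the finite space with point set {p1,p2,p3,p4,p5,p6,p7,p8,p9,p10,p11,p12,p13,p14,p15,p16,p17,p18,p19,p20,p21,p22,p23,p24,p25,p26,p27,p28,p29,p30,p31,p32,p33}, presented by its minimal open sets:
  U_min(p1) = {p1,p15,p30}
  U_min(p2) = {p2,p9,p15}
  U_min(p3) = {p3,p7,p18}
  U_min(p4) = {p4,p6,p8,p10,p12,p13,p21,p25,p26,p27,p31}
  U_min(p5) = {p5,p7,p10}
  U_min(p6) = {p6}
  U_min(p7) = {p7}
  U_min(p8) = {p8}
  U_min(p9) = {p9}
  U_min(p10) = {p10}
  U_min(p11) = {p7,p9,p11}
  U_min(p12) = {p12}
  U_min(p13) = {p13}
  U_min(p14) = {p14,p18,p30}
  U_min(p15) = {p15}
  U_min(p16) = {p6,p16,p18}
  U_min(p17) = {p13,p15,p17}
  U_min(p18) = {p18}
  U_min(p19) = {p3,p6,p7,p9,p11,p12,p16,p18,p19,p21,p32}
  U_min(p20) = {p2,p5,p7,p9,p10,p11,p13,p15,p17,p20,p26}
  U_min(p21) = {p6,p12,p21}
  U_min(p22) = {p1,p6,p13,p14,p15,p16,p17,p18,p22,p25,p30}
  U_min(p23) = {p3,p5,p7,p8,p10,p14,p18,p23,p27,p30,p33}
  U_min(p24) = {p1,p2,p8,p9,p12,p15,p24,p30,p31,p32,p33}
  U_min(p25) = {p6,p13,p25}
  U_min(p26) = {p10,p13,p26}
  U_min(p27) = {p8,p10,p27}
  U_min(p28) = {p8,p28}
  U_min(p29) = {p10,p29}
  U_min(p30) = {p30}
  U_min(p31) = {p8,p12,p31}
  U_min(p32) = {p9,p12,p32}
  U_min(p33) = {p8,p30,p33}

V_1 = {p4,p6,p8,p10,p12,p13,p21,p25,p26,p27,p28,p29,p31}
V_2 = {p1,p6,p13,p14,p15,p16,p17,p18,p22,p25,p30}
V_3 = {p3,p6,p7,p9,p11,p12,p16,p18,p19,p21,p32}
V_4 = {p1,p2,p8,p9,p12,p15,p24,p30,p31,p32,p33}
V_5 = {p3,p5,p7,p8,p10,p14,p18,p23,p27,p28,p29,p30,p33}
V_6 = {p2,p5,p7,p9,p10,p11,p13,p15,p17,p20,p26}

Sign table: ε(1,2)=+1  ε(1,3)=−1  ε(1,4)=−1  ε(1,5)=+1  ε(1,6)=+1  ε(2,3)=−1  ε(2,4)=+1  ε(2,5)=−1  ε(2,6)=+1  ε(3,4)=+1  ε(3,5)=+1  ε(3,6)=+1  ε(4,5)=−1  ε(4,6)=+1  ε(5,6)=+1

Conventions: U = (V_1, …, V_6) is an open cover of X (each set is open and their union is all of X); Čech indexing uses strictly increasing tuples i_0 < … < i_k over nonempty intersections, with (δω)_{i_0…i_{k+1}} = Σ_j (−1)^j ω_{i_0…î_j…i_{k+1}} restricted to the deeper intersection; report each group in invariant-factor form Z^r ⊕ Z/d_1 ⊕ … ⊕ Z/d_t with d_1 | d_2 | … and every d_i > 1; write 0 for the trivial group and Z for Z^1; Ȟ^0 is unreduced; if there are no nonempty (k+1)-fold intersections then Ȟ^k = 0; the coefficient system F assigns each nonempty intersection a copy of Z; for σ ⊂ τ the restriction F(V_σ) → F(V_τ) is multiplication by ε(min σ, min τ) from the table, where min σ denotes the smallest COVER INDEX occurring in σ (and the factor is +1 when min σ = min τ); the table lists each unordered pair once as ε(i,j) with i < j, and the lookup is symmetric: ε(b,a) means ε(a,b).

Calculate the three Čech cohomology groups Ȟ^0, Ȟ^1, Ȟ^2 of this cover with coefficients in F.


Ȟ^0 ≅ 0, Ȟ^1 ≅ Z/2 and Ȟ^2 ≅ Z

nerve of the cover:
  V12={p6,p13,p25} V13={p6,p12,p21} V14={p8,p12,p31} V15={p8,p10,p27,p28,p29} V16={p10,p13,p26} V23={p6,p16,p18} V24={p1,p15,p30} V25={p14,p18,p30} V26={p13,p15,p17} V34={p9,p12,p32} V35={p3,p7,p18} V36={p7,p9,p11} V45={p8,p30,p33} V46={p2,p9,p15} V56={p5,p7,p10}
  V123={p6} V126={p13} V134={p12} V145={p8} V156={p10} V235={p18} V245={p30} V246={p15} V346={p9} V356={p7}
C dims 6,15,10; δ0: rk 6, SNF 1^5·2; δ1: rk 9, SNF 1^9
Ȟ^0 = (6 − 6) − 0 = 0, so Ȟ^0 ≅ 0
Ȟ^1 = (15 − 9) − 6 = 0 plus torsion [2], so Ȟ^1 ≅ Z/2
Ȟ^2 = (10 − 0) − 9 = 1, so Ȟ^2 ≅ Z


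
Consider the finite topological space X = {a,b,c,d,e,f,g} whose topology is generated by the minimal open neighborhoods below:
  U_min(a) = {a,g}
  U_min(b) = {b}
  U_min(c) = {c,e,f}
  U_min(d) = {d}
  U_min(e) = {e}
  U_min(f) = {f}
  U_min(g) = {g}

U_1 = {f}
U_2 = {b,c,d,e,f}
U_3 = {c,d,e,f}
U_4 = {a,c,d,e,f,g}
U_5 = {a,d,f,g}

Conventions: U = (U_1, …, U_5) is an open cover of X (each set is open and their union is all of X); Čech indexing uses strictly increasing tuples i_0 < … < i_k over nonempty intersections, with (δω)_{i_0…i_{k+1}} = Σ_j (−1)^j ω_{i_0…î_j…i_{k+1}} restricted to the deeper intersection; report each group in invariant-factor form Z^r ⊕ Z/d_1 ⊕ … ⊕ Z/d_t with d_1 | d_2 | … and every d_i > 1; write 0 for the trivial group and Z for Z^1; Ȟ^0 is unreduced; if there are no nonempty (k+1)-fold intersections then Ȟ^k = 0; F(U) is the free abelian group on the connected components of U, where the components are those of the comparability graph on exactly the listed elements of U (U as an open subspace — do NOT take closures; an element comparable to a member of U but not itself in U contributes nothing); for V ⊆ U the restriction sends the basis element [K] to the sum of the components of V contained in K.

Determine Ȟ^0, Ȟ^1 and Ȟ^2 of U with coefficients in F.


intersection data:
  U12={f} U13={f} U14={f} U15={f} U23={c,d,e,f} U24={c,d,e,f} U25={d,f} U34={c,d,e,f} U35={d,f} U45={a,d,f,g}
  U123={f} U124={f} U125={f} U134={f} U135={f} U145={f} U234={c,d,e,f} U235={d,f} U245={d,f} U345={d,f}
  U1234={f} U1235={f} U1245={f} U1345={f} U2345={d,f}
  U12345={f}
components per intersection:
  U1: {f}
  U2: {b} {c,e,f} {d}
  U3: {c,e,f} {d}
  U4: {a,g} {c,e,f} {d}
  U5: {a,g} {d} {f}
  U12: {f}
  U13: {f}
  U14: {f}
  U15: {f}
  U23: {c,e,f} {d}
  U24: {c,e,f} {d}
  U25: {d} {f}
  U34: {c,e,f} {d}
  U35: {d} {f}
  U45: {a,g} {d} {f}
  U123: {f}
  U124: {f}
  U125: {f}
  U134: {f}
  U135: {f}
  U145: {f}
  U234: {c,e,f} {d}
  U235: {d} {f}
  U245: {d} {f}
  U345: {d} {f}
  U1234: {f}
  U1235: {f}
  U1245: {f}
  U1345: {f}
  U2345: {d} {f}
  U12345: {f}
C dims 12,17,14,6; δ0: rk 8, SNF 1^8; δ1: rk 9, SNF 1^9; δ2: rk 5, SNF 1^5
Ȟ^0 = (12 − 8) − 0 = 4, so Ȟ^0 ≅ Z^4
Ȟ^1 = (17 − 9) − 8 = 0, so Ȟ^1 ≅ 0
Ȟ^2 = (14 − 5) − 9 = 0, so Ȟ^2 ≅ 0

Ȟ^0(U;F) ≅ Z^4,  Ȟ^1(U;F) ≅ 0,  Ȟ^2(U;F) ≅ 0


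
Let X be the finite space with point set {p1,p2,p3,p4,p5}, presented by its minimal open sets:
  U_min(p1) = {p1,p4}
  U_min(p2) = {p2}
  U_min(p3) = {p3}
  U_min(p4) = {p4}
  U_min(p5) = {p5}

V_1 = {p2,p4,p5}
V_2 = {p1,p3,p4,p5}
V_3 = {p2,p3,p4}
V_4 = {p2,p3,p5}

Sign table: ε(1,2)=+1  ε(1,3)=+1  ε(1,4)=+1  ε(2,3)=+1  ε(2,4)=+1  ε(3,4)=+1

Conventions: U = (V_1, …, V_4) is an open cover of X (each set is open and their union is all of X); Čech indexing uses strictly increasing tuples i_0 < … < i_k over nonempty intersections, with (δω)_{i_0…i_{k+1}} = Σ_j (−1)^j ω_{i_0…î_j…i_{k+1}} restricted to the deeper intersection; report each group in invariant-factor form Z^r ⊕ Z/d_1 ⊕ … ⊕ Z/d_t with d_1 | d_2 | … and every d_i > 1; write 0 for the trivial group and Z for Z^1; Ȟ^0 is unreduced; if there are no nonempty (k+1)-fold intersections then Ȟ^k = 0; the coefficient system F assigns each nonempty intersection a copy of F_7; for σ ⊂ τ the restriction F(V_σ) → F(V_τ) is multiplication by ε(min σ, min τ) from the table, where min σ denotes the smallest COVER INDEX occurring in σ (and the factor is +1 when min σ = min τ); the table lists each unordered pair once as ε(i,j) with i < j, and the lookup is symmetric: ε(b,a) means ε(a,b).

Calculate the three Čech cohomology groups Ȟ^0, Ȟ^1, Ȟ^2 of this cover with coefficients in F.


nerve simplices:
  V12={p4,p5} V13={p2,p4} V14={p2,p5} V23={p3,p4} V24={p3,p5} V34={p2,p3}
  V123={p4} V124={p5} V134={p2} V234={p3}
C dims 4,6,4; δ0: rk_F7 3; δ1: rk_F7 3
degree 0: 4−3−0 = 1 → Ȟ^0 ≅ Z/7
degree 1: 6−3−3 = 0 → Ȟ^1 ≅ 0
degree 2: 4−0−3 = 1 → Ȟ^2 ≅ Z/7

Ȟ^0(U;F) ≅ Z/7,  Ȟ^1(U;F) ≅ 0,  Ȟ^2(U;F) ≅ Z/7


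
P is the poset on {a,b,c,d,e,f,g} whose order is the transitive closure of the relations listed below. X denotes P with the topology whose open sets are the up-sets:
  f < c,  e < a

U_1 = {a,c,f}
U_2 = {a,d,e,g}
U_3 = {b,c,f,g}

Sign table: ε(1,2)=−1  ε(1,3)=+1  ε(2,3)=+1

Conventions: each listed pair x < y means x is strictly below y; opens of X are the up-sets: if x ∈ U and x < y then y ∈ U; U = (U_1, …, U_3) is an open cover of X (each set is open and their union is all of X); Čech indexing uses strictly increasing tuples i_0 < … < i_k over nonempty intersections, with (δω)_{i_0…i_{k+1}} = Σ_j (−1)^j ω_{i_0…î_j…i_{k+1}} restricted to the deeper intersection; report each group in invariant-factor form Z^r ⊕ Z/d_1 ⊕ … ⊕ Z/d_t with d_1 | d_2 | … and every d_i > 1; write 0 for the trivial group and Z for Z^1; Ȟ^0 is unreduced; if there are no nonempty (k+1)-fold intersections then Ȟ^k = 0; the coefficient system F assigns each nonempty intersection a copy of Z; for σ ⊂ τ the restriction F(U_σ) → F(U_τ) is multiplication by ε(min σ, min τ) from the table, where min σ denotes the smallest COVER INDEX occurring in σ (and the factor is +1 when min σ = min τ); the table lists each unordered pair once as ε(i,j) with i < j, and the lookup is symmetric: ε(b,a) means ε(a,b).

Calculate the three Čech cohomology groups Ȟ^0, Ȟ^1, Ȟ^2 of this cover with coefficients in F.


cover nerve:
  U12={a} U13={c,f} U23={g}
C dims 3,3; δ0: rk 3, SNF 1^2·2
Ȟ^0: (3−3)−0=0 ⇒ 0
Ȟ^1: (3−0)−3=0 plus torsion [2] ⇒ Z/2
Ȟ^2: (0−0)−0=0 ⇒ 0

Ȟ^0(U;F) ≅ 0; Ȟ^1(U;F) ≅ Z/2; Ȟ^2(U;F) ≅ 0


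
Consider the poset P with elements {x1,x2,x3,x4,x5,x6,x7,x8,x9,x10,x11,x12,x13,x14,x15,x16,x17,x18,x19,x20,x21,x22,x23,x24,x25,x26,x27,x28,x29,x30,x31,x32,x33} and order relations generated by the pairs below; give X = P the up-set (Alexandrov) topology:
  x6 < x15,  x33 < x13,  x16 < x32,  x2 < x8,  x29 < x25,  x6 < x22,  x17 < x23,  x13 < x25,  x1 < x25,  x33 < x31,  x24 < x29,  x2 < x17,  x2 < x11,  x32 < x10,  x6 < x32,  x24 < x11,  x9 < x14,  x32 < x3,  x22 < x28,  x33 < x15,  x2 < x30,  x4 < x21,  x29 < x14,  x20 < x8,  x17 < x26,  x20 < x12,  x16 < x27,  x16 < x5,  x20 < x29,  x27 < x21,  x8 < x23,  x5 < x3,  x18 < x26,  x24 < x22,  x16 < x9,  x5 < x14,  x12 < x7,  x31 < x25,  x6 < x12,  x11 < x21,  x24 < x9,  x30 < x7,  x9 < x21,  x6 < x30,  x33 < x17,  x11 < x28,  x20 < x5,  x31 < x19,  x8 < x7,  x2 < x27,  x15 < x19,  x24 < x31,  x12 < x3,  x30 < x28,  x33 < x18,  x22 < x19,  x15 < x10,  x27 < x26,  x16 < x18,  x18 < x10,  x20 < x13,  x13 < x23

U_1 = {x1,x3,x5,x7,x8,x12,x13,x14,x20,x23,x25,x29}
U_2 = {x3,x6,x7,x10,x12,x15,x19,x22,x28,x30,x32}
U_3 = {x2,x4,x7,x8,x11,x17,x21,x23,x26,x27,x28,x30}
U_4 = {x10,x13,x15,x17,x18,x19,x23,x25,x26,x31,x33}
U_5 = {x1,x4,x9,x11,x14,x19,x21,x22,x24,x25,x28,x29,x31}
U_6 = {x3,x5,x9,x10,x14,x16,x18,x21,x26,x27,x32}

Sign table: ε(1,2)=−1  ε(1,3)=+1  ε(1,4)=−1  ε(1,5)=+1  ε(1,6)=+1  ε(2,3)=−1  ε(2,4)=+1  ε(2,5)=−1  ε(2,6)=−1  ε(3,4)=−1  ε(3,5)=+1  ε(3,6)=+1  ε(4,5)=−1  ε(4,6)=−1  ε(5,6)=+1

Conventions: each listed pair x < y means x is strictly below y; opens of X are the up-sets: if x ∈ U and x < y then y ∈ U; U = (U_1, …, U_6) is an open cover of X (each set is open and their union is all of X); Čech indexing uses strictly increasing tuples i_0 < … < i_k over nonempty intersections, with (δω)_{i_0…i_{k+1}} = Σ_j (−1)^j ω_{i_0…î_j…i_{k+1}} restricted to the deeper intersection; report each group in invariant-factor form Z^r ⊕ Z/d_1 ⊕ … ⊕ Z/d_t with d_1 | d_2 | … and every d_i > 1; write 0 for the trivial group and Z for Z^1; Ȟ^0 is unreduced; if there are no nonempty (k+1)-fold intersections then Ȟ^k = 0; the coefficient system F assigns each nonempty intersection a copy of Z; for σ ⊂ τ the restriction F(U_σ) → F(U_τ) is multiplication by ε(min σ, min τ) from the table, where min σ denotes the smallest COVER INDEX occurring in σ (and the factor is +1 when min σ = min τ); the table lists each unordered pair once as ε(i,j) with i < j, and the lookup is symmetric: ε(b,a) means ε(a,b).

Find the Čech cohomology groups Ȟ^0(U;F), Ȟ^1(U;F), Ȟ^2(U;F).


nonempty intersections:
  U12={x3,x7,x12} U13={x7,x8,x23} U14={x13,x23,x25} U15={x1,x14,x25,x29} U16={x3,x5,x14} U23={x7,x28,x30} U24={x10,x15,x19} U25={x19,x22,x28} U26={x3,x10,x32} U34={x17,x23,x26} U35={x4,x11,x21,x28} U36={x21,x26,x27} U45={x19,x25,x31} U46={x10,x18,x26} U56={x9,x14,x21}
  U123={x7} U126={x3} U134={x23} U145={x25} U156={x14} U235={x28} U245={x19} U246={x10} U346={x26} U356={x21}
C dims 6,15,10; δ0: rk 5, SNF 1^5; δ1: rk 10, SNF 1^9·2
Ȟ^0: (6−5)−0=1 ⇒ Z
Ȟ^1: (15−10)−5=0 ⇒ 0
Ȟ^2: (10−0)−10=0 plus torsion [2] ⇒ Z/2

Ȟ^0(U;F) ≅ Z; Ȟ^1(U;F) ≅ 0; Ȟ^2(U;F) ≅ Z/2


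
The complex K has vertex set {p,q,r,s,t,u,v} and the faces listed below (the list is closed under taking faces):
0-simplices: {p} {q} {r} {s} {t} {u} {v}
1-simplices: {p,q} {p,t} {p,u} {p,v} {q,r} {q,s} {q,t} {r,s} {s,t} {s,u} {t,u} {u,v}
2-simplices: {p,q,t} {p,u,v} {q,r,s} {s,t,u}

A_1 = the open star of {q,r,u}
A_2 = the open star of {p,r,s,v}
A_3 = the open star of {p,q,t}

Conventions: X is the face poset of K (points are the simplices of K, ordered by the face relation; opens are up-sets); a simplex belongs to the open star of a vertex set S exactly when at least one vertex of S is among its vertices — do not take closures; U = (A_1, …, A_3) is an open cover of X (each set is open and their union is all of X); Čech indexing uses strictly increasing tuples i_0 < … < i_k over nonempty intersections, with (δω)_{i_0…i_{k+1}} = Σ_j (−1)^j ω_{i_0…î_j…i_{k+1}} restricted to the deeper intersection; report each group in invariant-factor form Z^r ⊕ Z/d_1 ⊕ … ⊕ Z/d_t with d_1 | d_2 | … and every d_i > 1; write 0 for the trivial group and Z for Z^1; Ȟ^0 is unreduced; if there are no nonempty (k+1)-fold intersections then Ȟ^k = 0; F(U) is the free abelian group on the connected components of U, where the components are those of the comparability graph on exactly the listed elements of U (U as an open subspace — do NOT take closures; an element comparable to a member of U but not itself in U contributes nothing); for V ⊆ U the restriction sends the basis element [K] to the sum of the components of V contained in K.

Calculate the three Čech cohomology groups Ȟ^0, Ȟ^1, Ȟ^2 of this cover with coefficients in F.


nerve simplices:
  A1={{q},{r},{u},{p,q},{p,u},{q,r},{q,s},{q,t},{r,s},{s,u},{t,u},{u,v},{p,q,t},{p,u,v},{q,r,s},{s,t,u}} A2={{p},{r},{s},{v},{p,q},{p,t},{p,u},{p,v},{q,r},{q,s},{r,s},{s,t},{s,u},{u,v},{p,q,t},{p,u,v},{q,r,s},{s,t,u}} A3={{p},{q},{t},{p,q},{p,t},{p,u},{p,v},{q,r},{q,s},{q,t},{s,t},{t,u},{p,q,t},{p,u,v},{q,r,s},{s,t,u}}
  A12={{r},{p,q},{p,u},{q,r},{q,s},{r,s},{s,u},{u,v},{p,q,t},{p,u,v},{q,r,s},{s,t,u}} A13={{q},{p,q},{p,u},{q,r},{q,s},{q,t},{t,u},{p,q,t},{p,u,v},{q,r,s},{s,t,u}} A23={{p},{p,q},{p,t},{p,u},{p,v},{q,r},{q,s},{s,t},{p,q,t},{p,u,v},{q,r,s},{s,t,u}}
  A123={{p,q},{p,u},{q,r},{q,s},{p,q,t},{p,u,v},{q,r,s},{s,t,u}}
components per intersection:
  A1: {{q},{r},{p,q},{q,r},{q,s},{q,t},{r,s},{p,q,t},{q,r,s}} {{u},{p,u},{s,u},{t,u},{u,v},{p,u,v},{s,t,u}}
  A2: {{p},{v},{p,q},{p,t},{p,u},{p,v},{u,v},{p,q,t},{p,u,v}} {{r},{s},{q,r},{q,s},{r,s},{s,t},{s,u},{q,r,s},{s,t,u}}
  A3: {{p},{q},{t},{p,q},{p,t},{p,u},{p,v},{q,r},{q,s},{q,t},{s,t},{t,u},{p,q,t},{p,u,v},{q,r,s},{s,t,u}}
  A12: {{r},{q,r},{q,s},{r,s},{q,r,s}} {{p,q},{p,q,t}} {{p,u},{u,v},{p,u,v}} {{s,u},{s,t,u}}
  A13: {{q},{p,q},{q,r},{q,s},{q,t},{p,q,t},{q,r,s}} {{p,u},{p,u,v}} {{t,u},{s,t,u}}
  A23: {{p},{p,q},{p,t},{p,u},{p,v},{p,q,t},{p,u,v}} {{q,r},{q,s},{q,r,s}} {{s,t},{s,t,u}}
  A123: {{p,q},{p,q,t}} {{p,u},{p,u,v}} {{q,r},{q,s},{q,r,s}} {{s,t,u}}
C dims 5,10,4; δ0: rk 4, SNF 1^4; δ1: rk 4, SNF 1^4
degree 0: 5−4−0 = 1 → Ȟ^0 ≅ Z
degree 1: 10−4−4 = 2 → Ȟ^1 ≅ Z^2
degree 2: 4−0−4 = 0 → Ȟ^2 ≅ 0

Ȟ^0 ≅ Z; Ȟ^1 ≅ Z^2; Ȟ^2 ≅ 0


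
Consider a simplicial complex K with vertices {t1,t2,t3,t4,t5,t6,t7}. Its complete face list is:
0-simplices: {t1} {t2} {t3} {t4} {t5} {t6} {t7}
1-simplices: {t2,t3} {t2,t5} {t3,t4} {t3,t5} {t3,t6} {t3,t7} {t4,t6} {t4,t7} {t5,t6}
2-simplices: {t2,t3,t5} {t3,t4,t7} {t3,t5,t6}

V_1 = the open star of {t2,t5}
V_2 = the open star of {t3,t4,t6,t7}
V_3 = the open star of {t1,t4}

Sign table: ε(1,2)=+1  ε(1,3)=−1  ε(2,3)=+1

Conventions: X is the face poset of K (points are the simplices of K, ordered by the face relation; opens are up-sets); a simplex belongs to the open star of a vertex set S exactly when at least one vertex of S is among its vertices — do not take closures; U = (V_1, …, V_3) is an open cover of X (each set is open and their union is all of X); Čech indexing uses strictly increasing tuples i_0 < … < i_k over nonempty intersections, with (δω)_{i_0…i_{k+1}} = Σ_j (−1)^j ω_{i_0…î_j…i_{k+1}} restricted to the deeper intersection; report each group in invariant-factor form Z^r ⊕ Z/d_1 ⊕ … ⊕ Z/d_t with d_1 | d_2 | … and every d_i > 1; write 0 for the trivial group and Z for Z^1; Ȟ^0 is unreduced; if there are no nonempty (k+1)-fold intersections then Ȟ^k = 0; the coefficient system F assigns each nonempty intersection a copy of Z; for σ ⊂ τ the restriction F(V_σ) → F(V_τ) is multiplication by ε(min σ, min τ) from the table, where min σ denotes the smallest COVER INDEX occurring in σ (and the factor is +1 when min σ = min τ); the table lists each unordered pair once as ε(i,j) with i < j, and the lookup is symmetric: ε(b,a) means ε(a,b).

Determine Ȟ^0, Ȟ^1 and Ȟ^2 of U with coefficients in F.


nerve simplices:
  V1={{t2},{t5},{t2,t3},{t2,t5},{t3,t5},{t5,t6},{t2,t3,t5},{t3,t5,t6}} V2={{t3},{t4},{t6},{t7},{t2,t3},{t3,t4},{t3,t5},{t3,t6},{t3,t7},{t4,t6},{t4,t7},{t5,t6},{t2,t3,t5},{t3,t4,t7},{t3,t5,t6}} V3={{t1},{t4},{t3,t4},{t4,t6},{t4,t7},{t3,t4,t7}}
  V12={{t2,t3},{t3,t5},{t5,t6},{t2,t3,t5},{t3,t5,t6}} V23={{t4},{t3,t4},{t4,t6},{t4,t7},{t3,t4,t7}}
C dims 3,2; δ0: rk 2, SNF 1^2
degree 0: 3−2−0 = 1 → Ȟ^0 ≅ Z
degree 1: 2−0−2 = 0 → Ȟ^1 ≅ 0
degree 2: 0−0−0 = 0 → Ȟ^2 ≅ 0

Ȟ^0 = Z, Ȟ^1 = 0 and Ȟ^2 = 0


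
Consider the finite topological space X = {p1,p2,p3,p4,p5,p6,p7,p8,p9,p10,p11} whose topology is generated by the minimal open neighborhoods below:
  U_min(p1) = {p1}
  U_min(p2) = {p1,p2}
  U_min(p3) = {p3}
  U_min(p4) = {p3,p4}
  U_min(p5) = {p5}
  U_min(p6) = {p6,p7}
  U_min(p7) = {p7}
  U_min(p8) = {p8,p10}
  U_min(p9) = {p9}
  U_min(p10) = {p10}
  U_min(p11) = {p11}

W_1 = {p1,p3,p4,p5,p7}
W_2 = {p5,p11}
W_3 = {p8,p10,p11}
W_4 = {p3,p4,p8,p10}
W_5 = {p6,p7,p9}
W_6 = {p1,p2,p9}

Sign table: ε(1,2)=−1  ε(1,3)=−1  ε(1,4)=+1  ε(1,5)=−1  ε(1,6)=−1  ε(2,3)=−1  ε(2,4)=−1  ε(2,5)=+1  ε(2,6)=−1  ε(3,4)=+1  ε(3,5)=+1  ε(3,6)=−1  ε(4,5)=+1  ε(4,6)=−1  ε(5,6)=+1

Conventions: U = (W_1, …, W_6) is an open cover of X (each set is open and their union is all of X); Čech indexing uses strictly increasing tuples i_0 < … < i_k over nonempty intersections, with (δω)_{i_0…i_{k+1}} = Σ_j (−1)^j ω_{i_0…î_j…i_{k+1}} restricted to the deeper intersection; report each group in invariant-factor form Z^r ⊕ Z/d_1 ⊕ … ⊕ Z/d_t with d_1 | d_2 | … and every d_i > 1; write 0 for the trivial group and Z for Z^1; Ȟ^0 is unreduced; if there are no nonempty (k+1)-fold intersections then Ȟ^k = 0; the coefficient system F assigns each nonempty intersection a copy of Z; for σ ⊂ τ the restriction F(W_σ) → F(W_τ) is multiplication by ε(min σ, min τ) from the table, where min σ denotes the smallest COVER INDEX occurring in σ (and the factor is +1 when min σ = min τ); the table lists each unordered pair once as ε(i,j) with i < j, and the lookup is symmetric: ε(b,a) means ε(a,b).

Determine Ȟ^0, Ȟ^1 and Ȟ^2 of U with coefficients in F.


nonempty intersections:
  W12={p5} W14={p3,p4} W15={p7} W16={p1} W23={p11} W34={p8,p10} W56={p9}
C dims 6,7; δ0: rk 5, SNF 1^5
Ȟ^0: (6−5)−0=1 ⇒ Z
Ȟ^1: (7−0)−5=2 ⇒ Z^2
Ȟ^2: (0−0)−0=0 ⇒ 0

Ȟ^0 ≅ Z; Ȟ^1 ≅ Z^2; Ȟ^2 ≅ 0


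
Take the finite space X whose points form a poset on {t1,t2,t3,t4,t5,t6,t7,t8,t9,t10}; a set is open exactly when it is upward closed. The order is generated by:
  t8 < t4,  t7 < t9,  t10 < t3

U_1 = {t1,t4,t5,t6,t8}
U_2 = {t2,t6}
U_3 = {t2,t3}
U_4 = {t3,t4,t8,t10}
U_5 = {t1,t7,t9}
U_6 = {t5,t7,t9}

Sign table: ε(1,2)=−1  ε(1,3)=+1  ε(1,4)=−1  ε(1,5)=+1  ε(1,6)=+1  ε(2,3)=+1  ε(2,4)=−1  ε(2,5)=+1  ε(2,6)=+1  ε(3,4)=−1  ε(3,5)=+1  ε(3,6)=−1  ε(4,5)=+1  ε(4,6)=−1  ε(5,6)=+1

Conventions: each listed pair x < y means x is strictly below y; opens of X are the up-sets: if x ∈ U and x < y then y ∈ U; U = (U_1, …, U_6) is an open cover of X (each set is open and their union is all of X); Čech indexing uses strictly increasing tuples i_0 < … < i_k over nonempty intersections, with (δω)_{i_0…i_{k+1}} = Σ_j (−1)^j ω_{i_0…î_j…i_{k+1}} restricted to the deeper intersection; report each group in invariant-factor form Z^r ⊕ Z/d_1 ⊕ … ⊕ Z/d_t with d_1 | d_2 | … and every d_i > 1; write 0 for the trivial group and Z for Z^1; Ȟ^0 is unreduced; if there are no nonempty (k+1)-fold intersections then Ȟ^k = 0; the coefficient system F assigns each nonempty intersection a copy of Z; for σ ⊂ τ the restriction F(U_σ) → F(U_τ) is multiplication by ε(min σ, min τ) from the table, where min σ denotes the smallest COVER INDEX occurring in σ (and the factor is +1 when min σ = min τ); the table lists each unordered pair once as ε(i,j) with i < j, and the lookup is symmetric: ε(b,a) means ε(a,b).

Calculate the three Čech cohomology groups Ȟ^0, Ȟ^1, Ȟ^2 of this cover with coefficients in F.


intersection data:
  U12={t6} U14={t4,t8} U15={t1} U16={t5} U23={t2} U34={t3} U56={t7,t9}
C dims 6,7; δ0: rk 6, SNF 1^5·2
Ȟ^0 = (6 − 6) − 0 = 0, so Ȟ^0 ≅ 0
Ȟ^1 = (7 − 0) − 6 = 1 plus torsion [2], so Ȟ^1 ≅ Z ⊕ Z/2
Ȟ^2 = (0 − 0) − 0 = 0, so Ȟ^2 ≅ 0

Ȟ^0(U;F) ≅ 0; Ȟ^1(U;F) ≅ Z ⊕ Z/2; Ȟ^2(U;F) ≅ 0


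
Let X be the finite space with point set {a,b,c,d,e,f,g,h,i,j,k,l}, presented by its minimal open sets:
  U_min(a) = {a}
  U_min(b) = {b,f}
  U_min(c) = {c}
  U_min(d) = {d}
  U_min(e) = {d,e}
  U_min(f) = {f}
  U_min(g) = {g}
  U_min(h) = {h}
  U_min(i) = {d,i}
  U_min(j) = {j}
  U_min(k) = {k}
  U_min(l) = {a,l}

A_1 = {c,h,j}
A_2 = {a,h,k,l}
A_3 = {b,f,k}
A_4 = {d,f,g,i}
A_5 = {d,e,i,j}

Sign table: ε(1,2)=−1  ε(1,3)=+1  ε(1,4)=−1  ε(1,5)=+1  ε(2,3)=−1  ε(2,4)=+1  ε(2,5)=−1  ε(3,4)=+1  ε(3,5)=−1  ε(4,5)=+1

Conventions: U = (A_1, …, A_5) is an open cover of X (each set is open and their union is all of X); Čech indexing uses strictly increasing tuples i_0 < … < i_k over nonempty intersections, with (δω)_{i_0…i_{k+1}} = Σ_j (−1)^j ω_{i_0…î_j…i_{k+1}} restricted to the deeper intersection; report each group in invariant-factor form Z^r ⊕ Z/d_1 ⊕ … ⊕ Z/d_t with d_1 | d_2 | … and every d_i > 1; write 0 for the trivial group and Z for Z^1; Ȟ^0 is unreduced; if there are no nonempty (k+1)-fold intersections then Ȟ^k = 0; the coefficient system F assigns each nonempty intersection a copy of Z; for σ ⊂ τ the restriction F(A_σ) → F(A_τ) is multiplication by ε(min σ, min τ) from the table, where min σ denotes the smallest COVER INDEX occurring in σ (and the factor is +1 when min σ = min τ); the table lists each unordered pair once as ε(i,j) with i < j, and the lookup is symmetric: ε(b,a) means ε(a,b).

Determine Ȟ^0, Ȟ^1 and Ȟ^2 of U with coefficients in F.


nonempty intersections:
  A12={h} A15={j} A23={k} A34={f} A45={d,i}
C dims 5,5; δ0: rk 4, SNF 1^4
Ȟ^0: (5−4)−0=1 ⇒ Z
Ȟ^1: (5−0)−4=1 ⇒ Z
Ȟ^2: (0−0)−0=0 ⇒ 0

Ȟ^0(U;F) ≅ Z,  Ȟ^1(U;F) ≅ Z,  Ȟ^2(U;F) ≅ 0


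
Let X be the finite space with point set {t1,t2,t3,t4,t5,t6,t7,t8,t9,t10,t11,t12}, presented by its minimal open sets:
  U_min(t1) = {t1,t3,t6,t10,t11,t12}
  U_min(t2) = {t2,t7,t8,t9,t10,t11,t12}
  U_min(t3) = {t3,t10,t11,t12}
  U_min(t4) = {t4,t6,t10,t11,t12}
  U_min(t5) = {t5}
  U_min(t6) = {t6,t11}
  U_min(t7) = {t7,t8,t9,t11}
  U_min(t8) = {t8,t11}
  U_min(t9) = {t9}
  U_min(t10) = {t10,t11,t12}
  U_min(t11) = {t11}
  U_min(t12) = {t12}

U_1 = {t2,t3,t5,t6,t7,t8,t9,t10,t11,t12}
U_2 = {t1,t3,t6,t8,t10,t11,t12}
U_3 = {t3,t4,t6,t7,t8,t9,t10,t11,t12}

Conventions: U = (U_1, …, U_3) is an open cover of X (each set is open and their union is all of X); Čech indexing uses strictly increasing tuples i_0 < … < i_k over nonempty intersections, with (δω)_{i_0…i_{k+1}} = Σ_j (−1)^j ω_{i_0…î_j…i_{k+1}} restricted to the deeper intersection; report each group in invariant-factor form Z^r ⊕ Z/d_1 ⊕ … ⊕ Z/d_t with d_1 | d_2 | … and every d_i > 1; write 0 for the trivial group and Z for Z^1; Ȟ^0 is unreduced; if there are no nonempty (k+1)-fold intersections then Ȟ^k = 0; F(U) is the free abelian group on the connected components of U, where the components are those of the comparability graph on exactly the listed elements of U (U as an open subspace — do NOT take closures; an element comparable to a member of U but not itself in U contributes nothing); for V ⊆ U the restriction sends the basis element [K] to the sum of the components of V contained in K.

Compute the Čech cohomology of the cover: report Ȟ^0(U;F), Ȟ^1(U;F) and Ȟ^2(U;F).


nonempty intersections:
  U12={t3,t6,t8,t10,t11,t12} U13={t3,t6,t7,t8,t9,t10,t11,t12} U23={t3,t6,t8,t10,t11,t12}
  U123={t3,t6,t8,t10,t11,t12}
components per intersection:
  U1: {t2,t3,t6,t7,t8,t9,t10,t11,t12} {t5}
  U2: {t1,t3,t6,t8,t10,t11,t12}
  U3: {t3,t4,t6,t7,t8,t9,t10,t11,t12}
  U12: {t3,t6,t8,t10,t11,t12}
  U13: {t3,t6,t7,t8,t9,t10,t11,t12}
  U23: {t3,t6,t8,t10,t11,t12}
  U123: {t3,t6,t8,t10,t11,t12}
C dims 4,3,1; δ0: rk 2, SNF 1^2; δ1: rk 1, SNF 1^1
Ȟ^0: (4−2)−0=2 ⇒ Z^2
Ȟ^1: (3−1)−2=0 ⇒ 0
Ȟ^2: (1−0)−1=0 ⇒ 0

Ȟ^0 = Z^2,  Ȟ^1 = 0,  Ȟ^2 = 0


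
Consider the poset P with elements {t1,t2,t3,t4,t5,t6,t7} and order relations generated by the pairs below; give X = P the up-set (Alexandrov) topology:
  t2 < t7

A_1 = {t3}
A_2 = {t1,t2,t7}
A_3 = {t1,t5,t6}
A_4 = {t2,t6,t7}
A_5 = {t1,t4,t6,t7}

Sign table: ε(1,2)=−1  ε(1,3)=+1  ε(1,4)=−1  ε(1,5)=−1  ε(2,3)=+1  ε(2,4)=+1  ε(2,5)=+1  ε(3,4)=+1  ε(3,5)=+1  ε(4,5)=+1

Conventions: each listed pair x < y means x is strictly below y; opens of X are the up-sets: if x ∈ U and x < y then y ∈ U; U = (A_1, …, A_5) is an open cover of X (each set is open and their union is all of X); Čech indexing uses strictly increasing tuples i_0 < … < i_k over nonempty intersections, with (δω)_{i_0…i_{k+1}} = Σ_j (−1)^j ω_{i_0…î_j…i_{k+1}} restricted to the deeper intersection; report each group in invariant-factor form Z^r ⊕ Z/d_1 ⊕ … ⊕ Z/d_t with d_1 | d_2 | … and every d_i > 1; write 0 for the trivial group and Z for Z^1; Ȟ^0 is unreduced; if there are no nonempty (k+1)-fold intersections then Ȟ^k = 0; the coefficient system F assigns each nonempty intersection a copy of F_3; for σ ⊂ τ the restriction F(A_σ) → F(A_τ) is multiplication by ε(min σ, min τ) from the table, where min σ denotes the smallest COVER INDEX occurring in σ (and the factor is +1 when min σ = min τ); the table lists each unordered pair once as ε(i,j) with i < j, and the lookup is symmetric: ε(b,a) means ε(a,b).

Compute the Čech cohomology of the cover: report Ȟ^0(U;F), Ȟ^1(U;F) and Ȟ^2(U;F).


nonempty overlaps:
  A23={t1} A24={t2,t7} A25={t1,t7} A34={t6} A35={t1,t6} A45={t6,t7}
  A235={t1} A245={t7} A345={t6}
C dims 5,6,3; δ0: rk_F3 3; δ1: rk_F3 3
degree 0: 5−3−0 = 2 → Ȟ^0 ≅ Z/3 ⊕ Z/3
degree 1: 6−3−3 = 0 → Ȟ^1 ≅ 0
degree 2: 3−0−3 = 0 → Ȟ^2 ≅ 0

Ȟ^0(U;F) ≅ Z/3 ⊕ Z/3, Ȟ^1(U;F) ≅ 0, Ȟ^2(U;F) ≅ 0


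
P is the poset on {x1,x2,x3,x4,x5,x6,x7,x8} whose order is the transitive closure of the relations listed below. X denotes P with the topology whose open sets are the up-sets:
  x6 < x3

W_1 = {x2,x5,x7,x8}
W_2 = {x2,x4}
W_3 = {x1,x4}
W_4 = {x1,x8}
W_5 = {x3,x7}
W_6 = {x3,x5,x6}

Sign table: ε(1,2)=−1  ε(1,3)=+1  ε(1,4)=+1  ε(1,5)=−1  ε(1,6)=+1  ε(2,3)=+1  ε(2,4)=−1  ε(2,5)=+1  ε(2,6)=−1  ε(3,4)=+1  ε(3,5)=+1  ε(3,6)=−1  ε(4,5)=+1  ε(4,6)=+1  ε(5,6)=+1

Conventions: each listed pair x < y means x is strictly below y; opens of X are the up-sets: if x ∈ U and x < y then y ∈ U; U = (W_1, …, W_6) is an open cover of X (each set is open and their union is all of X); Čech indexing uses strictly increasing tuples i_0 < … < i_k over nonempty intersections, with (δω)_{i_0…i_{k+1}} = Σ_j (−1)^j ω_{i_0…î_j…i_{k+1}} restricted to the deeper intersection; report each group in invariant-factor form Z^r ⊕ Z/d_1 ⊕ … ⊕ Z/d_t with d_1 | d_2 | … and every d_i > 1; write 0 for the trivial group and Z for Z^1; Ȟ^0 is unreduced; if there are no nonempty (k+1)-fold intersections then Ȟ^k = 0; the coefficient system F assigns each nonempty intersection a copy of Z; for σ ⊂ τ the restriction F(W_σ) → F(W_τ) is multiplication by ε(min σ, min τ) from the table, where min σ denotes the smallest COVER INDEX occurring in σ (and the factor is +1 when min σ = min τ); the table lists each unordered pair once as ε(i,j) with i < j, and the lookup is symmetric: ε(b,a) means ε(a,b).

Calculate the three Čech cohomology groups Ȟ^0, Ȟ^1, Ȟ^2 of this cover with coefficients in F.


Ȟ^0(U;F) ≅ 0; Ȟ^1(U;F) ≅ Z ⊕ Z/2; Ȟ^2(U;F) ≅ 0

nerve simplices:
  W12={x2} W14={x8} W15={x7} W16={x5} W23={x4} W34={x1} W56={x3}
C dims 6,7; δ0: rk 6, SNF 1^5·2
degree 0: 6−6−0 = 0 → Ȟ^0 ≅ 0
degree 1: 7−0−6 = 1 plus torsion [2] → Ȟ^1 ≅ Z ⊕ Z/2
degree 2: 0−0−0 = 0 → Ȟ^2 ≅ 0


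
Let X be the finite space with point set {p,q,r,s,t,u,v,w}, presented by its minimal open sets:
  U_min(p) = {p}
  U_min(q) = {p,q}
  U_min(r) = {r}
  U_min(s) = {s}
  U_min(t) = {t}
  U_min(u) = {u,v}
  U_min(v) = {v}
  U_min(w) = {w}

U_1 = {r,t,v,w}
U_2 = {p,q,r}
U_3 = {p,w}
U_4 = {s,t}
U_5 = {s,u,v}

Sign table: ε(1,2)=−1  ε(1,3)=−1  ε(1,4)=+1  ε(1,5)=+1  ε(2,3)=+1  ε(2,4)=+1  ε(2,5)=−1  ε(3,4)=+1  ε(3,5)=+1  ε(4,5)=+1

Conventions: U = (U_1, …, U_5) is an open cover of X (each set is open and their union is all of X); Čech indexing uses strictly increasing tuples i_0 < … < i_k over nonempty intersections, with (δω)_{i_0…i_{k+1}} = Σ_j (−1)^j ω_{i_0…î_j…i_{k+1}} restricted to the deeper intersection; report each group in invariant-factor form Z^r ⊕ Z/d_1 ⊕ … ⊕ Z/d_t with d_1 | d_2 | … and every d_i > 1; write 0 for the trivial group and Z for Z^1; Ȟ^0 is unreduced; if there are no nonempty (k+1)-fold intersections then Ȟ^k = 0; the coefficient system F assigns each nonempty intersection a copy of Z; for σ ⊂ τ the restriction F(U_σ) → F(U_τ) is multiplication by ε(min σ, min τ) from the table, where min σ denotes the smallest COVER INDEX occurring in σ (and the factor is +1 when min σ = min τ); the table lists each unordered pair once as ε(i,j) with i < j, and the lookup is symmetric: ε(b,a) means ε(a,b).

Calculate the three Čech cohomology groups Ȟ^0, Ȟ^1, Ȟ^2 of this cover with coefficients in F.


cover nerve:
  U12={r} U13={w} U14={t} U15={v} U23={p} U45={s}
C dims 5,6; δ0: rk 4, SNF 1^4
Ȟ^0: (5−4)−0=1 ⇒ Z
Ȟ^1: (6−0)−4=2 ⇒ Z^2
Ȟ^2: (0−0)−0=0 ⇒ 0

Ȟ^0 = Z, Ȟ^1 = Z^2 and Ȟ^2 = 0


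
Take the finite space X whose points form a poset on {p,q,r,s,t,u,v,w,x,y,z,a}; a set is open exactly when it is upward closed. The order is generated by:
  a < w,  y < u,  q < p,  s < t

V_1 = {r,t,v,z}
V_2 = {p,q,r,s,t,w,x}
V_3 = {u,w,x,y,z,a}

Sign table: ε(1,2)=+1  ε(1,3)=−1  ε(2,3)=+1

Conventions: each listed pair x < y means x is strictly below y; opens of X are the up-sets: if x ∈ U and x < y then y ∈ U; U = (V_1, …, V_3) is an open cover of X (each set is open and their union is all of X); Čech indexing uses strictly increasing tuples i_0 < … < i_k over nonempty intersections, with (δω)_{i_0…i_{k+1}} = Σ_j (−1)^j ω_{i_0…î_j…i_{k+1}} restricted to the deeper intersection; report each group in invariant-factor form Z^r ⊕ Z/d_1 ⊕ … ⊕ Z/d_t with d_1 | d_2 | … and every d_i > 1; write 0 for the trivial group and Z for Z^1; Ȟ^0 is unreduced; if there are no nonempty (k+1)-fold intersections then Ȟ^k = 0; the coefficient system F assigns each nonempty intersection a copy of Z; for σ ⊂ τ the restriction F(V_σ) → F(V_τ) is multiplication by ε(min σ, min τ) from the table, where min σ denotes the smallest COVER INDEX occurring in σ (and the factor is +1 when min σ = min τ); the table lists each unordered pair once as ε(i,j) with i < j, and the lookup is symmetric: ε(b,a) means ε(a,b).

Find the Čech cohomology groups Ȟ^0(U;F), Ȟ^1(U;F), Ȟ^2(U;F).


Ȟ^0(U;F) ≅ 0; Ȟ^1(U;F) ≅ Z/2; Ȟ^2(U;F) ≅ 0

nonempty intersections:
  V12={r,t} V13={z} V23={w,x}
C dims 3,3; δ0: rk 3, SNF 1^2·2
Ȟ^0: (3−3)−0=0 ⇒ 0
Ȟ^1: (3−0)−3=0 plus torsion [2] ⇒ Z/2
Ȟ^2: (0−0)−0=0 ⇒ 0


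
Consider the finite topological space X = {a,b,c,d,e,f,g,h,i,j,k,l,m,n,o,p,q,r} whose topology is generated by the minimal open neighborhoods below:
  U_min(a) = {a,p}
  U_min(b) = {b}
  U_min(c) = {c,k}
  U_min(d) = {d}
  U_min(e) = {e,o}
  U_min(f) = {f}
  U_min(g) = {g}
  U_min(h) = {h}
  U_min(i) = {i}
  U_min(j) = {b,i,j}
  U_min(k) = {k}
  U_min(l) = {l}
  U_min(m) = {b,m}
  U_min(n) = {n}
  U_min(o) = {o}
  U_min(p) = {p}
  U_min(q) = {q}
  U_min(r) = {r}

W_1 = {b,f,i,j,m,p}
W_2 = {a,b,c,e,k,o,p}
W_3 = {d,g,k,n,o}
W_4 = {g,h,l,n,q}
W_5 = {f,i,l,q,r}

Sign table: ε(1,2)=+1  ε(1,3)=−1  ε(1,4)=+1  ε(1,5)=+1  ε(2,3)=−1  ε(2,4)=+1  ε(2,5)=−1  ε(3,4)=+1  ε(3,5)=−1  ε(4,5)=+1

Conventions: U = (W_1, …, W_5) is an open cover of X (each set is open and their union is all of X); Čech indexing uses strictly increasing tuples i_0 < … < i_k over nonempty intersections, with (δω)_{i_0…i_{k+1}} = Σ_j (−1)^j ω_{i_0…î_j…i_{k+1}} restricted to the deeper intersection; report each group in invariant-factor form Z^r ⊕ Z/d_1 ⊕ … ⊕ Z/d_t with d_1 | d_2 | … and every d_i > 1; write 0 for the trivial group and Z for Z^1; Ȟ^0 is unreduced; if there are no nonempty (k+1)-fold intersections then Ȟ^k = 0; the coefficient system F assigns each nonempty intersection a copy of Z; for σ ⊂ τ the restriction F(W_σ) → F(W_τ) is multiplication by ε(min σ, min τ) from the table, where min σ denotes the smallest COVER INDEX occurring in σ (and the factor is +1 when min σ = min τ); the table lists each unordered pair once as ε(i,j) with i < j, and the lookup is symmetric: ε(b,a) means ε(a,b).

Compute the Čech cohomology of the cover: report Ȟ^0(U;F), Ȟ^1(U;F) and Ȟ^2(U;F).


Ȟ^0 ≅ 0; Ȟ^1 ≅ Z/2; Ȟ^2 ≅ 0

nerve of the cover:
  W12={b,p} W15={f,i} W23={k,o} W34={g,n} W45={l,q}
C dims 5,5; δ0: rk 5, SNF 1^4·2
Ȟ^0 = (5 − 5) − 0 = 0, so Ȟ^0 ≅ 0
Ȟ^1 = (5 − 0) − 5 = 0 plus torsion [2], so Ȟ^1 ≅ Z/2
Ȟ^2 = (0 − 0) − 0 = 0, so Ȟ^2 ≅ 0


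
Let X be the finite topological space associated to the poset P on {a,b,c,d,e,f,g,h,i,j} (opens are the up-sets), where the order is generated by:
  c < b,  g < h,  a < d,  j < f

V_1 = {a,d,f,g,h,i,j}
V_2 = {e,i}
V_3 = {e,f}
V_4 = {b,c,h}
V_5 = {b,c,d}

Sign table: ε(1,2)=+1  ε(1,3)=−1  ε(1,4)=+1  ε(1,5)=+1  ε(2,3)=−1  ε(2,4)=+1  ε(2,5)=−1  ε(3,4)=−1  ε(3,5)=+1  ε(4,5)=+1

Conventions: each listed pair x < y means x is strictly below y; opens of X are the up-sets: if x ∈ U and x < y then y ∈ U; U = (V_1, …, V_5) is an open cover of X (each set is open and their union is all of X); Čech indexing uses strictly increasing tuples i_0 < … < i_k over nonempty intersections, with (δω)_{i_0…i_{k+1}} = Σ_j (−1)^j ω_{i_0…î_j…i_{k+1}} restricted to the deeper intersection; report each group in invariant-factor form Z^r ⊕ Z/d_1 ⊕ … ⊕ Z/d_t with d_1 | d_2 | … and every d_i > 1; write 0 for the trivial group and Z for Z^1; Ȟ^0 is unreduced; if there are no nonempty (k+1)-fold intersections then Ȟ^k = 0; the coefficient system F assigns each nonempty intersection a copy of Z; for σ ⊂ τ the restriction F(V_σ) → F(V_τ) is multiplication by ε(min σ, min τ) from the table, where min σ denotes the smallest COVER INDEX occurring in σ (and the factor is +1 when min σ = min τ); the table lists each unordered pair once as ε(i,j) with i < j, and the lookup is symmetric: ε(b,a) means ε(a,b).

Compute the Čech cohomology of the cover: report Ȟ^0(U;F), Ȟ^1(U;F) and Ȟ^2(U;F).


Ȟ^0(U;F) ≅ Z, Ȟ^1(U;F) ≅ Z^2, Ȟ^2(U;F) ≅ 0

nerve of the cover:
  V12={i} V13={f} V14={h} V15={d} V23={e} V45={b,c}
C dims 5,6; δ0: rk 4, SNF 1^4
Ȟ^0 = (5 − 4) − 0 = 1, so Ȟ^0 ≅ Z
Ȟ^1 = (6 − 0) − 4 = 2, so Ȟ^1 ≅ Z^2
Ȟ^2 = (0 − 0) − 0 = 0, so Ȟ^2 ≅ 0
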